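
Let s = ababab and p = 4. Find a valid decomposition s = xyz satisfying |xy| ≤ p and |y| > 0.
x = '', y = 'a', z = 'babab'

For s = ababab and p = 4, one valid decomposition is:
- x = '' (length 0)
- y = 'a' (length 1)
- z = 'babab' (length 5)

Verification:
- xyz = '' + 'a' + 'babab' = ababab ✓
- |xy| = 1 ≤ 4 ✓
- |y| = 1 > 0 ✓

All pumping lemma constraints are satisfied.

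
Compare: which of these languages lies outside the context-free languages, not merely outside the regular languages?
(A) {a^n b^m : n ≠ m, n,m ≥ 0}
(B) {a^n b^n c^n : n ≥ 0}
(B) {a^n b^n c^n : n ≥ 0}

(B) {a^n b^n c^n : n ≥ 0} requires the CFL pumping lemma.

- {a^n b^m : n ≠ m, n,m ≥ 0} is context-free (but not regular)
  • Can be shown non-regular with the regular pumping lemma
  • After pumping a's, we can make n = m

- {a^n b^n c^n : n ≥ 0} is NOT context-free
  • Requires the CFL pumping lemma to prove
  • Cannot maintain three equal counts simultaneously

The CFL pumping lemma is "stronger" in that it can prove non-membership
in the larger class of context-free languages.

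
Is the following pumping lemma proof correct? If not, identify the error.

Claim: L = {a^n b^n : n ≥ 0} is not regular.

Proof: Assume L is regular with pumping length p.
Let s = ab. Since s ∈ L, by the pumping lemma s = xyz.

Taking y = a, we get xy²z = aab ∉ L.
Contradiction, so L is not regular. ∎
The proof is INCORRECT.

Error: The string s = ab may be shorter than p.
The pumping lemma only applies to strings with |s| ≥ p, and p is not under our control.
We must choose s in terms of p, e.g. s = a^p b^p, to ensure |s| ≥ p.
(The proof also fixes one particular y; a valid argument must handle every decomposition with |xy| ≤ p and |y| ≥ 1 — for s = a^p b^p this forces y = a^k, and then xy²z = a^(p+k) b^p ∉ L.)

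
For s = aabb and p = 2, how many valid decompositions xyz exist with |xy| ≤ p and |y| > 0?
3

For s = 'aabb' with pumping length p = 2:

Constraints: |xy| ≤ 2, |y| > 0

Valid decompositions (|xy| ≤ p, |y| ≥ 1):
  • x='', y='a', z='abb'
  • x='a', y='a', z='bb'
  • x='', y='aa', z='bb'

Total count: 3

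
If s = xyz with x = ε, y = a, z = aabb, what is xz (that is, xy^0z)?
aabb

Given x = '', y = 'a', z = 'aabb' and i = 0:

xy^0z = x + y·y·...·y (0 times) + z
       = '' + 'a'^0 + 'aabb'
       = '' + '' + 'aabb'
       = 'aabb'

The pumped string is 'aabb' with length 4.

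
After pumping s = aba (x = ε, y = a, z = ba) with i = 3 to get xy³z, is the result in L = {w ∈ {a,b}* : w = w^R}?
No

xy³z = ε · aaa · ba = aaaba.
aaaba reversed is abaaa ≠ aaaba, so it is not a palindrome and is not in L.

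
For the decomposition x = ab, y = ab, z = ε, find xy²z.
ababab

Given x = 'ab', y = 'ab', z = '' and i = 2:

xy^2z = x + y·y·...·y (2 times) + z
       = 'ab' + 'ab'^2 + ''
       = 'ab' + 'abab' + ''
       = 'ababab'

The pumped string is 'ababab' with length 6.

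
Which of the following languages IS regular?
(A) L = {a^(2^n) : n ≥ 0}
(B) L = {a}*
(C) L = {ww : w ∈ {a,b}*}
(B) {a}*

(B) L = {a}* is regular.

This can be recognized by a finite automaton (DFA/NFA).
Regular expressions like {a}* define regular languages.

The other choices are not regular:
- {a^(2^n) : n ≥ 0}: After pumping, length is no longer a power of 2
- {ww : w ∈ {a,b}*}: After pumping, the two halves no longer match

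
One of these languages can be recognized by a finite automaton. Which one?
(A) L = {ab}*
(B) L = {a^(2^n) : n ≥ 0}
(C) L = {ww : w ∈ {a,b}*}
(A) {ab}*

(A) L = {ab}* is regular.

This can be recognized by a finite automaton (DFA/NFA).
Regular expressions like {ab}* define regular languages.

The other choices are not regular:
- {ww : w ∈ {a,b}*}: After pumping, the two halves no longer match
- {a^(2^n) : n ≥ 0}: After pumping, length is no longer a power of 2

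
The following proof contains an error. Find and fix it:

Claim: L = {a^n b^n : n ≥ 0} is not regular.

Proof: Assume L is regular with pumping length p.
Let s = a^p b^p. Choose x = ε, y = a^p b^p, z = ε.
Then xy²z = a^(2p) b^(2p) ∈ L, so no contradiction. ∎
Error: The decomposition violates |xy| ≤ p. With y = a^p b^p, |xy| = |y| = 2p > p. (The proof also miscomputes xy²z, which would be a^p b^p a^p b^p rather than a^(2p) b^(2p), and it wrongly treats one harmless decomposition as settling the matter — the prover does not get to choose the decomposition.)

Correction: The pumping lemma requires |xy| ≤ p, and the argument must handle every decomposition satisfying |xy| ≤ p, |y| ≥ 1. Since s starts with p a's, any such y consists only of a's, say y = a^k with k ≥ 1. Then xy²z = a^(p+k) b^p has unequal numbers of a's and b's, so xy²z ∉ L — the required contradiction.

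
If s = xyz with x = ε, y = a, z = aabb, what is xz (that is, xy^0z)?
aabb

Given x = '', y = 'a', z = 'aabb' and i = 0:

xy^0z = x + y·y·...·y (0 times) + z
       = '' + 'a'^0 + 'aabb'
       = '' + '' + 'aabb'
       = 'aabb'

The pumped string is 'aabb' with length 4.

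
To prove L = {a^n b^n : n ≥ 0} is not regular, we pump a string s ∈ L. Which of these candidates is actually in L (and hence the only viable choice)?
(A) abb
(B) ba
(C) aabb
(C) aabb

The pumping lemma is applied to a string s that lies in L, so first check membership of each option:
- (A) abb has 1 a's and 2 b's; 1 ≠ 2, so it is not in L ✗
- (B) ba has an a after a b, so it is not of the form a^n b^n and is not in L ✗
- (C) aabb = a^2 b^2 has equal counts (2 = 2), so it is in L ✓

Only (C) aabb is in L, so it is the only candidate that could play the role of s.
(In a complete proof one picks s in terms of the pumping length p so that |s| ≥ p is guaranteed; a fixed string like aabb illustrates the shape of such an s.)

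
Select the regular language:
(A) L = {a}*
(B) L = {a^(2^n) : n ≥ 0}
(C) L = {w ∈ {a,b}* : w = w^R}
(A) {a}*

(A) L = {a}* is regular.

This can be recognized by a finite automaton (DFA/NFA).
Regular expressions like {a}* define regular languages.

The other choices are not regular:
- {w ∈ {a,b}* : w = w^R}: After pumping, the string is no longer symmetric
- {a^(2^n) : n ≥ 0}: After pumping, length is no longer a power of 2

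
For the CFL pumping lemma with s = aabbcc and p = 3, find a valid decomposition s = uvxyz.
u='aa', v='b', x='b', y='c', z='c'

For s = aabbcc with pumping length p = 3:

One valid decomposition:
- u = 'aa'
- v = 'b'
- x = 'b'
- y = 'c'
- z = 'c'

Verification:
- uvxyz = 'aa' + 'b' + 'b' + 'c' + 'c' = aabbcc ✓
- |vxy| = |'bbc'| = 3 ≤ 3 ✓
- |vy| = |'bc'| = 2 > 0 ✓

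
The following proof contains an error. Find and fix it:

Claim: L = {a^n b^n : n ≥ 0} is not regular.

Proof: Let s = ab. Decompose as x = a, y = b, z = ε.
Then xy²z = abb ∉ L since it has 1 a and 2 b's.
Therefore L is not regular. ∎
Error: The string s = ab might be shorter than the pumping length p.

Correction: Choose s = a^p b^p to ensure |s| ≥ p. Also, the decomposition is wrong: with |xy| ≤ p, y cannot include b's when s starts with p a's.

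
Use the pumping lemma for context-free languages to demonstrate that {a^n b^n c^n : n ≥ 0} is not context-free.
Assume for contradiction that L is context-free, and let p ≥ 1 be the pumping length given by the pumping lemma for CFLs.
Choose s = a^p b^p c^p. Then s ∈ L and |s| = 3p ≥ p.
By the CFL pumping lemma, s = uvxyz for some u, v, x, y, z with |vxy| ≤ p, |vy| ≥ 1, and uv^i xy^i z ∈ L for every i ≥ 0.

Because |vxy| ≤ p, the window vxy cannot contain both an a and a c: any substring of s containing both must include the entire block b^p plus at least one a and one c, so it has length ≥ p + 2 > p.
Hence at least one of the letters a, c does not occur in vy at all.

Take i = 0: the string uxz is obtained from s by deleting |vy| ≥ 1 symbols, so |uxz| = 3p − |vy| < 3p.
But the letter (a or c) that does not occur in vy still occurs exactly p times in uxz. Every string of L with exactly p copies of some letter is a^p b^p c^p, of length 3p. Since |uxz| < 3p, uxz ∉ L.

This contradicts the CFL pumping lemma, which requires uv^i xy^i z ∈ L for all i ≥ 0.
Hence L = {a^n b^n c^n : n ≥ 0} is not context-free. ∎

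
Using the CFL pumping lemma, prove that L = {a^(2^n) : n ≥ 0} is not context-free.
Assume for contradiction that L is context-free, and let p ≥ 1 be the pumping length given by the pumping lemma for CFLs.
Choose s = a^(2^p). Then s ∈ L and |s| = 2^p ≥ p.
By the CFL pumping lemma, s = uvxyz for some u, v, x, y, z with |vxy| ≤ p, |vy| ≥ 1, and uv^i xy^i z ∈ L for every i ≥ 0.
All symbols are a's, so only lengths matter: let k = |vy|, with 1 ≤ k ≤ |vxy| ≤ p < 2^p.

Take i = 2: |uv²xy²z| = 2^p + k, and 2^p < 2^p + k < 2^p + 2^p = 2^(p+1).
So the length lies strictly between consecutive powers of two and is not a power of 2; uv²xy²z ∉ L.

This contradicts the CFL pumping lemma, which requires uv^i xy^i z ∈ L for all i ≥ 0.
Hence L = {a^(2^n) : n ≥ 0} is not context-free. ∎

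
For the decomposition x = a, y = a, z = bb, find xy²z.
aaabb

Given x = 'a', y = 'a', z = 'bb' and i = 2:

xy^2z = x + y·y·...·y (2 times) + z
       = 'a' + 'a'^2 + 'bb'
       = 'a' + 'aa' + 'bb'
       = 'aaabb'

The pumped string is 'aaabb' with length 5.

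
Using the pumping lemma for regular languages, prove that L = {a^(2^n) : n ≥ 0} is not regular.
Assume for contradiction that L is regular, and let p ≥ 1 be the pumping length given by the pumping lemma.
Choose s = a^(2^p). Then s ∈ L and |s| = 2^p ≥ p.
By the pumping lemma, s = xyz for some x, y, z with |xy| ≤ p, |y| ≥ 1, and xy^i z ∈ L for every i ≥ 0.
Here y = a^k for some k with 1 ≤ k ≤ |xy| ≤ p, and p < 2^p.

Take i = 2: |xy²z| = 2^p + k.
Now 2^p < 2^p + k ≤ 2^p + p < 2^p + 2^p = 2^(p+1).
So |xy²z| lies strictly between the consecutive powers of two 2^p and 2^(p+1), hence is not a power of 2, and xy²z ∉ L.

This contradicts the pumping lemma, which requires xy^i z ∈ L for all i ≥ 0.
Hence L = {a^(2^n) : n ≥ 0} is not regular. ∎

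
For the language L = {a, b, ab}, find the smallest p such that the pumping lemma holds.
p = 3

For a finite language L, the pumping lemma holds vacuously if p > max|s| for s ∈ L.

The longest string in L = {a, b, ab} has length 2.
If p = 3, then no string s ∈ L has |s| ≥ p, so the condition is vacuously true.

The minimum pumping length is p = 3.

Why no smaller p works: for any p ≤ 2, the longest string s ∈ L has |s| = 2 ≥ p, so it would
have to be pumpable; but pumping up (i = 2, 3, ...) produces ever longer strings, which cannot all lie in the
finite language L. So the pumping property fails for every p ≤ 2.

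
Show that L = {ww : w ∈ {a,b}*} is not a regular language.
Assume for contradiction that L is regular, and let p ≥ 1 be the pumping length given by the pumping lemma.
Choose s = a^p b a^p b. Then s ∈ L (take w = a^p b) and |s| = 2p + 2 ≥ p.
By the pumping lemma, s = xyz for some x, y, z with |xy| ≤ p, |y| ≥ 1, and xy^i z ∈ L for every i ≥ 0.
Since |xy| ≤ p and the first p symbols of s are all a's, y = a^k for some k with 1 ≤ k ≤ p.

Take i = 2: t = xy²z = a^(p + k) b a^p b.
Suppose t = uu for some string u. The string t contains exactly two b's and ends in b, so u contains exactly one b and ends in b; hence u = a^j b for some j, and uu = a^j b a^j b. Comparing with t = a^(p + k) b a^p b forces j = p + k (first block) and j = p (second block), which is impossible since k ≥ 1. So t ∉ L.

This contradicts the pumping lemma, which requires xy^i z ∈ L for all i ≥ 0.
Hence L = {ww : w ∈ {a,b}*} is not regular. ∎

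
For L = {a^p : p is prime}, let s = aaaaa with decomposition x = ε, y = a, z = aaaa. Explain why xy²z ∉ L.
xy²z = aaaaaa ∉ L

Pumping with i = 2 replaces y = a by y² = aa:
- Original: s = xyz = aaaaa; aaaaa has length 5, which is prime, so it is in L
- Pumped: xy²z = ε · aa · aaaa = aaaaaa
- aaaaaa has length 6 = 2 × 3, which is not prime, so it is not in L

The pumping lemma would require xy²z ∈ L, so this decomposition yields a contradiction.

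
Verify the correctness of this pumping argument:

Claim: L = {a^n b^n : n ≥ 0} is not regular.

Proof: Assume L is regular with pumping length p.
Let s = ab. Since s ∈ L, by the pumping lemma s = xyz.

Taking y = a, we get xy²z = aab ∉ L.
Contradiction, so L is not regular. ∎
The proof is INCORRECT.

Error: The string s = ab may be shorter than p.
The pumping lemma only applies to strings with |s| ≥ p, and p is not under our control.
We must choose s in terms of p, e.g. s = a^p b^p, to ensure |s| ≥ p.
(The proof also fixes one particular y; a valid argument must handle every decomposition with |xy| ≤ p and |y| ≥ 1 — for s = a^p b^p this forces y = a^k, and then xy²z = a^(p+k) b^p ∉ L.)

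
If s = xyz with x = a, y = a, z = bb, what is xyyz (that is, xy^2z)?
aaabb

Given x = 'a', y = 'a', z = 'bb' and i = 2:

xy^2z = x + y·y·...·y (2 times) + z
       = 'a' + 'a'^2 + 'bb'
       = 'a' + 'aa' + 'bb'
       = 'aaabb'

The pumped string is 'aaabb' with length 5.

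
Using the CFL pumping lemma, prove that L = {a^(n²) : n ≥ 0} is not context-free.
Assume for contradiction that L is context-free, and let p ≥ 1 be the pumping length given by the pumping lemma for CFLs.
Choose s = a^(p²). Then s ∈ L and |s| = p² ≥ p.
By the CFL pumping lemma, s = uvxyz for some u, v, x, y, z with |vxy| ≤ p, |vy| ≥ 1, and uv^i xy^i z ∈ L for every i ≥ 0.
All symbols are a's, so only lengths matter: let k = |vy|, with 1 ≤ k ≤ |vxy| ≤ p.

Take i = 2: |uv²xy²z| = p² + k, and p² < p² + k ≤ p² + p < (p + 1)².
So the length lies strictly between consecutive squares and is not a perfect square; uv²xy²z ∉ L.

This contradicts the CFL pumping lemma, which requires uv^i xy^i z ∈ L for all i ≥ 0.
Hence L = {a^(n²) : n ≥ 0} is not context-free. ∎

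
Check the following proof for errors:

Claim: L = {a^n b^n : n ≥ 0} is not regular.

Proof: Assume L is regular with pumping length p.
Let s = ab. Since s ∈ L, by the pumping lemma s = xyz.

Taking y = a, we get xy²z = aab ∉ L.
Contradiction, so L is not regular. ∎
The proof is INCORRECT.

Error: The string s = ab may be shorter than p.
The pumping lemma only applies to strings with |s| ≥ p, and p is not under our control.
We must choose s in terms of p, e.g. s = a^p b^p, to ensure |s| ≥ p.
(The proof also fixes one particular y; a valid argument must handle every decomposition with |xy| ≤ p and |y| ≥ 1 — for s = a^p b^p this forces y = a^k, and then xy²z = a^(p+k) b^p ∉ L.)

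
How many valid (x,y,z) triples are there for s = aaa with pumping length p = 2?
3

For s = 'aaa' with pumping length p = 2:

Constraints: |xy| ≤ 2, |y| > 0

Valid decompositions (|xy| ≤ p, |y| ≥ 1):
  • x='', y='a', z='aa'
  • x='a', y='a', z='a'
  • x='', y='aa', z='a'

Total count: 3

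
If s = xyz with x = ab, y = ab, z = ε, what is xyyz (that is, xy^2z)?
ababab

Given x = 'ab', y = 'ab', z = '' and i = 2:

xy^2z = x + y·y·...·y (2 times) + z
       = 'ab' + 'ab'^2 + ''
       = 'ab' + 'abab' + ''
       = 'ababab'

The pumped string is 'ababab' with length 6.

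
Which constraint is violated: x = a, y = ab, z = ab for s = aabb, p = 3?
Violated: xyz = s

The decomposition x = a, y = ab, z = ab for s = aabb with p = 3
violates the constraint: xyz = s

xyz = 'a' + 'ab' + 'ab' = 'aabab' ≠ 'aabb' = s. The decomposition doesn't reconstruct s.

Pumping lemma constraints:
1. xyz = s (decomposition is valid)
2. |xy| ≤ p
3. |y| > 0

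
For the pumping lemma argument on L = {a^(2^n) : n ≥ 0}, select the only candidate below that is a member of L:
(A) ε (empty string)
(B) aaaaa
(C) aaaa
(C) aaaa

The pumping lemma is applied to a string s that lies in L, so first check membership of each option:
- (A) ε has length 0, which is not a power of 2, so it is not in L ✗
- (B) aaaaa has length 5, strictly between 2^2 = 4 and 2^3 = 8, so it is not in L ✗
- (C) aaaa has length 4 = 2^2, so it is in L ✓

Only (C) aaaa is in L, so it is the only candidate that could play the role of s.
(In a complete proof one picks s in terms of the pumping length p so that |s| ≥ p is guaranteed; a fixed string like aaaa illustrates the shape of such an s.)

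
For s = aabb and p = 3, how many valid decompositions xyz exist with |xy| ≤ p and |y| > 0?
6

For s = 'aabb' with pumping length p = 3:

Constraints: |xy| ≤ 3, |y| > 0

Valid decompositions (|xy| ≤ p, |y| ≥ 1):
  • x='', y='a', z='abb'
  • x='a', y='a', z='bb'
  • x='', y='aa', z='bb'
  • x='aa', y='b', z='b'
  • x='a', y='ab', z='b'
  • x='', y='aab', z='b'

Total count: 6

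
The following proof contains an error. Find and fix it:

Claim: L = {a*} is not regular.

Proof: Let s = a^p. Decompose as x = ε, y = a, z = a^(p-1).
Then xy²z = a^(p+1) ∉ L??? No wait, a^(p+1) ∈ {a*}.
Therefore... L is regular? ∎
Error: The proof attempts to show a*  is not regular, but a* IS regular!

Correction: a* is a regular language (recognized by a simple DFA with one accepting state and self-loop on 'a'). The pumping lemma can only prove non-regularity, not regularity. For regular languages, pumping always works.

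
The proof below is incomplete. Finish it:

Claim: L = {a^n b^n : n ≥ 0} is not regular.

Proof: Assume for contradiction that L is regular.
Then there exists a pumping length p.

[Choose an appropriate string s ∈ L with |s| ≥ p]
s = a^p b^p

This string is in L (has equal a's and b's) and has length 2p ≥ p.
Any decomposition xyz with |xy| ≤ p means y consists only of a's,
so pumping will unbalance the counts.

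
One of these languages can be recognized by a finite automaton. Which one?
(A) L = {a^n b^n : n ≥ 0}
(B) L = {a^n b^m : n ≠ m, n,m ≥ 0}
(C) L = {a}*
(C) {a}*

(C) L = {a}* is regular.

This can be recognized by a finite automaton (DFA/NFA).
Regular expressions like {a}* define regular languages.

The other choices are not regular:
- {a^n b^m : n ≠ m, n,m ≥ 0}: After pumping a's, we can make n = m
- {a^n b^n : n ≥ 0}: After pumping, the number of a's and b's become unequal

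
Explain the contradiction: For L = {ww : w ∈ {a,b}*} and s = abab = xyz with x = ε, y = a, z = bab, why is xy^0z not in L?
xy⁰z = bab ∉ L

Pumping with i = 0 replaces y = a by y⁰ = ε:
- Original: s = xyz = abab; abab splits into halves ab · ab, which are equal, so it is in L (w = ab)
- Pumped: xy⁰z = ε · ε · bab = bab
- bab has odd length 3, so it cannot be written as ww and is not in L

The pumping lemma would require xy⁰z ∈ L, so this decomposition yields a contradiction.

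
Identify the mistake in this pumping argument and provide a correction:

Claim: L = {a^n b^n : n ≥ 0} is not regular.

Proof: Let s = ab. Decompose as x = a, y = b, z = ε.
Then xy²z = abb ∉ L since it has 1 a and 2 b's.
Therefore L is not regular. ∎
Error: The string s = ab might be shorter than the pumping length p.

Correction: Choose s = a^p b^p to ensure |s| ≥ p. Also, the decomposition is wrong: with |xy| ≤ p, y cannot include b's when s starts with p a's.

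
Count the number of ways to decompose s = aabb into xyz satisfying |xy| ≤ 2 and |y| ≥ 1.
3

For s = 'aabb' with pumping length p = 2:

Constraints: |xy| ≤ 2, |y| > 0

Valid decompositions (|xy| ≤ p, |y| ≥ 1):
  • x='', y='a', z='abb'
  • x='a', y='a', z='bb'
  • x='', y='aa', z='bb'

Total count: 3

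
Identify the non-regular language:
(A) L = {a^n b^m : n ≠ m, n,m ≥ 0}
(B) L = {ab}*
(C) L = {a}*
(A) {a^n b^m : n ≠ m, n,m ≥ 0}

(A) L = {a^n b^m : n ≠ m, n,m ≥ 0} is NOT regular.

The pumping lemma can be used to prove this:
After pumping a's, we can make n = m

The other languages are regular because they can be recognized by finite automata.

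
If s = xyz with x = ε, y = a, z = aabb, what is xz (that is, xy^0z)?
aabb

Given x = '', y = 'a', z = 'aabb' and i = 0:

xy^0z = x + y·y·...·y (0 times) + z
       = '' + 'a'^0 + 'aabb'
       = '' + '' + 'aabb'
       = 'aabb'

The pumped string is 'aabb' with length 4.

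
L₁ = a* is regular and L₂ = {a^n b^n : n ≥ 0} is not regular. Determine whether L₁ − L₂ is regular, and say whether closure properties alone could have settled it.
Yes — L₁ − L₂ is regular.

The only string of a* that lies in {a^n b^n} is ε, so L₁ − L₂ = a* − {ε} = a⁺ = aa*, which is regular.

Note that the bare facts "L₁ regular, L₂ non-regular" do not settle the question by themselves: the closure of regular languages under ∪, ∩, complement and difference applies only when BOTH operands are regular. With a non-regular operand the result can come out regular or non-regular depending on the specific languages, so one has to work out L₁ − L₂ for this particular pair, as above.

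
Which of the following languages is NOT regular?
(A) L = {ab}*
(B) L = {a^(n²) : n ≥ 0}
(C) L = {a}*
(B) {a^(n²) : n ≥ 0}

(B) L = {a^(n²) : n ≥ 0} is NOT regular.

The pumping lemma can be used to prove this:
After pumping, length is no longer a perfect square

The other languages are regular because they can be recognized by finite automata.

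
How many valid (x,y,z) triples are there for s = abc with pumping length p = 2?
3

For s = 'abc' with pumping length p = 2:

Constraints: |xy| ≤ 2, |y| > 0

Valid decompositions (|xy| ≤ p, |y| ≥ 1):
  • x='', y='a', z='bc'
  • x='a', y='b', z='c'
  • x='', y='ab', z='c'

Total count: 3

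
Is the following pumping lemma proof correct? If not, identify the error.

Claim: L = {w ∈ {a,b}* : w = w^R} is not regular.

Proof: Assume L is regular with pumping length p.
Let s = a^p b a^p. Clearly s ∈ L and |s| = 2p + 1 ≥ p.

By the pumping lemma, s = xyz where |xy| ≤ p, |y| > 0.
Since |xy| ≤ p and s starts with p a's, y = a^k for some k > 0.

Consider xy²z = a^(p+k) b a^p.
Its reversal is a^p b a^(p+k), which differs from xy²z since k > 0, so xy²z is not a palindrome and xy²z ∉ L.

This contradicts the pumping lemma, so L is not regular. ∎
The proof is correct.

This proof is valid because:
1. s = a^p b a^p is in L and is chosen in terms of p, so |s| ≥ p holds for every p
2. The decomposition analysis is correct: |xy| ≤ p forces y to lie inside the leading a's
3. The contradiction is valid: a^(p+k) b a^p has more a's before the b than after it, so it is not a palindrome
4. The conclusion follows logically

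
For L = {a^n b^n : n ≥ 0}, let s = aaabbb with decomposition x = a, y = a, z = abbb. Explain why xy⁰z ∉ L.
xy⁰z = aabbb ∉ L

Pumping with i = 0 replaces y = a by y⁰ = ε:
- Original: s = xyz = aaabbb; aaabbb = a^3 b^3 has equal counts (3 = 3), so it is in L
- Pumped: xy⁰z = a · ε · abbb = aabbb
- aabbb has 2 a's and 3 b's; 2 ≠ 3, so it is not in L

The pumping lemma would require xy⁰z ∈ L, so this decomposition yields a contradiction.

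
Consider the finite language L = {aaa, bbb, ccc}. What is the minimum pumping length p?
p = 4

For a finite language L, the pumping lemma holds vacuously if p > max|s| for s ∈ L.

The longest string in L = {aaa, bbb, ccc} has length 3.
If p = 4, then no string s ∈ L has |s| ≥ p, so the condition is vacuously true.

The minimum pumping length is p = 4.

Why no smaller p works: for any p ≤ 3, the longest string s ∈ L has |s| = 3 ≥ p, so it would
have to be pumpable; but pumping up (i = 2, 3, ...) produces ever longer strings, which cannot all lie in the
finite language L. So the pumping property fails for every p ≤ 3.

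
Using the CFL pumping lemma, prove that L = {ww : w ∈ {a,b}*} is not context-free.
Assume for contradiction that L is context-free, and let p ≥ 1 be the pumping length given by the pumping lemma for CFLs.
Choose s = a^p b^p a^p b^p. Then s ∈ L (take w = a^p b^p) and |s| = 4p ≥ p.
By the CFL pumping lemma, s = uvxyz for some u, v, x, y, z with |vxy| ≤ p, |vy| ≥ 1, and uv^i xy^i z ∈ L for every i ≥ 0.

Write s as four blocks A₁ B₁ A₂ B₂ with A₁ = A₂ = a^p and B₁ = B₂ = b^p. Since |vxy| ≤ p, the window vxy lies inside at most two adjacent blocks. Take i = 0 and let t = uxz, so |t| = 4p − |vy| with 1 ≤ |vy| ≤ p. If |t| is odd, t ∉ L immediately, so assume |vy| is even (hence |vy| ≥ 2) and |t|/2 = 2p − |vy|/2, which satisfies p ≤ |t|/2 ≤ 2p − 1.

Case 1 (vxy inside A₁B₁): t = a^(p−j) b^(p−l) a^p b^p with j + l = |vy|. The second half of t has length < 2p, so it is a suffix of the trailing a^p b^p and ends in b; the first half is a^(p−j) b^(p−l) a^((j+l)/2), which ends in a because (j+l)/2 ≥ 1. The halves differ, so t ∉ L.

Case 2 (vxy inside B₁A₂, straddling the middle): t = a^p b^(p−j) a^(p−l) b^p with j + l = |vy|. If t = ww, then w is a prefix of t of length ≥ p, so w begins with a^p; and w is a suffix of t of length ≥ p, so w ends with b^p. That forces |w| ≥ 2p, contradicting |w| = |t|/2 ≤ 2p − 1. So t ∉ L.

Case 3 (vxy inside A₂B₂): t = a^p b^p a^(p−j) b^(p−l) with j + l = |vy|. The first half of t is a prefix of a^p b^p, so it begins with a; the second half is b^((j+l)/2) a^(p−j) b^(p−l), which begins with b. The halves differ, so t ∉ L.

In every case uv⁰xy⁰z = uxz ∉ L.

This contradicts the CFL pumping lemma, which requires uv^i xy^i z ∈ L for all i ≥ 0.
Hence L = {ww : w ∈ {a,b}*} is not context-free. ∎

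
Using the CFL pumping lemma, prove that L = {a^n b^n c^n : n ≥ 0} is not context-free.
Assume for contradiction that L is context-free, and let p ≥ 1 be the pumping length given by the pumping lemma for CFLs.
Choose s = a^p b^p c^p. Then s ∈ L and |s| = 3p ≥ p.
By the CFL pumping lemma, s = uvxyz for some u, v, x, y, z with |vxy| ≤ p, |vy| ≥ 1, and uv^i xy^i z ∈ L for every i ≥ 0.

Because |vxy| ≤ p, the window vxy cannot contain both an a and a c: any substring of s containing both must include the entire block b^p plus at least one a and one c, so it has length ≥ p + 2 > p.
Hence at least one of the letters a, c does not occur in vy at all.

Take i = 0: the string uxz is obtained from s by deleting |vy| ≥ 1 symbols, so |uxz| = 3p − |vy| < 3p.
But the letter (a or c) that does not occur in vy still occurs exactly p times in uxz. Every string of L with exactly p copies of some letter is a^p b^p c^p, of length 3p. Since |uxz| < 3p, uxz ∉ L.

This contradicts the CFL pumping lemma, which requires uv^i xy^i z ∈ L for all i ≥ 0.
Hence L = {a^n b^n c^n : n ≥ 0} is not context-free. ∎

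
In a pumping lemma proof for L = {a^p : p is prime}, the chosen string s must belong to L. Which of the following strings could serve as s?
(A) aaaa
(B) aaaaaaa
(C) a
(B) aaaaaaa

The pumping lemma is applied to a string s that lies in L, so first check membership of each option:
- (A) aaaa has length 4 = 2 × 2, which is not prime, so it is not in L ✗
- (B) aaaaaaa has length 7, which is prime, so it is in L ✓
- (C) a has length 1, which is not prime, so it is not in L ✗

Only (B) aaaaaaa is in L, so it is the only candidate that could play the role of s.
(In a complete proof one picks s in terms of the pumping length p so that |s| ≥ p is guaranteed; a fixed string like aaaaaaa illustrates the shape of such an s.)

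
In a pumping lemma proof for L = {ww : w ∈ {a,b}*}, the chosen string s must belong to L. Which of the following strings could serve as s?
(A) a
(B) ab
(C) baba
(C) baba

The pumping lemma is applied to a string s that lies in L, so first check membership of each option:
- (A) a has odd length 1, so it cannot be written as ww and is not in L ✗
- (B) ab has length 2; its halves are a and b, which differ, so it is not in L ✗
- (C) baba splits into halves ba · ba, which are equal, so it is in L (w = ba) ✓

Only (C) baba is in L, so it is the only candidate that could play the role of s.
(In a complete proof one picks s in terms of the pumping length p so that |s| ≥ p is guaranteed; a fixed string like baba illustrates the shape of such an s.)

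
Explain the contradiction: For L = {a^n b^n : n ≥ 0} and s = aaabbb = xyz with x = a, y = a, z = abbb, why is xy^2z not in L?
xy²z = aaaabbb ∉ L

Pumping with i = 2 replaces y = a by y² = aa:
- Original: s = xyz = aaabbb; aaabbb = a^3 b^3 has equal counts (3 = 3), so it is in L
- Pumped: xy²z = a · aa · abbb = aaaabbb
- aaaabbb has 4 a's and 3 b's; 4 ≠ 3, so it is not in L

The pumping lemma would require xy²z ∈ L, so this decomposition yields a contradiction.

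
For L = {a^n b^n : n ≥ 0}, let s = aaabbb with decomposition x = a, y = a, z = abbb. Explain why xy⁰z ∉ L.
xy⁰z = aabbb ∉ L

Pumping with i = 0 replaces y = a by y⁰ = ε:
- Original: s = xyz = aaabbb; aaabbb = a^3 b^3 has equal counts (3 = 3), so it is in L
- Pumped: xy⁰z = a · ε · abbb = aabbb
- aabbb has 2 a's and 3 b's; 2 ≠ 3, so it is not in L

The pumping lemma would require xy⁰z ∈ L, so this decomposition yields a contradiction.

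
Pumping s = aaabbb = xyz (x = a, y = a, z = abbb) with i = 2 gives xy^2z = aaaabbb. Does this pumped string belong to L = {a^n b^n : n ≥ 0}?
No

xy²z = a · aa · abbb = aaaabbb.
aaaabbb has 4 a's and 3 b's; 4 ≠ 3, so it is not in L.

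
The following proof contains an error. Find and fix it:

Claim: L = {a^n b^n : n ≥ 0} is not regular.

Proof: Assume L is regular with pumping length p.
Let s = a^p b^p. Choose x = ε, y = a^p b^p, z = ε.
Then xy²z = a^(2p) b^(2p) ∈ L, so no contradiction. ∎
Error: The decomposition violates |xy| ≤ p. With y = a^p b^p, |xy| = |y| = 2p > p. (The proof also miscomputes xy²z, which would be a^p b^p a^p b^p rather than a^(2p) b^(2p), and it wrongly treats one harmless decomposition as settling the matter — the prover does not get to choose the decomposition.)

Correction: The pumping lemma requires |xy| ≤ p, and the argument must handle every decomposition satisfying |xy| ≤ p, |y| ≥ 1. Since s starts with p a's, any such y consists only of a's, say y = a^k with k ≥ 1. Then xy²z = a^(p+k) b^p has unequal numbers of a's and b's, so xy²z ∉ L — the required contradiction.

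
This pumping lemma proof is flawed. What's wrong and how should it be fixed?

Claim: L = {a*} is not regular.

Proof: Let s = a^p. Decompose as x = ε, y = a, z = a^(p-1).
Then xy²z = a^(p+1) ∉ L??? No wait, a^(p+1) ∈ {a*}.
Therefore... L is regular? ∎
Error: The proof attempts to show a*  is not regular, but a* IS regular!

Correction: a* is a regular language (recognized by a simple DFA with one accepting state and self-loop on 'a'). The pumping lemma can only prove non-regularity, not regularity. For regular languages, pumping always works.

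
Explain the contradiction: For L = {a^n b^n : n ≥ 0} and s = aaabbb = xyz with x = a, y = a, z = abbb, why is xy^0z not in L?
xy⁰z = aabbb ∉ L

Pumping with i = 0 replaces y = a by y⁰ = ε:
- Original: s = xyz = aaabbb; aaabbb = a^3 b^3 has equal counts (3 = 3), so it is in L
- Pumped: xy⁰z = a · ε · abbb = aabbb
- aabbb has 2 a's and 3 b's; 2 ≠ 3, so it is not in L

The pumping lemma would require xy⁰z ∈ L, so this decomposition yields a contradiction.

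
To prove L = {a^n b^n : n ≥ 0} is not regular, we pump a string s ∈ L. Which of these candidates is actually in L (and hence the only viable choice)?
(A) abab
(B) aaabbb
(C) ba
(B) aaabbb

The pumping lemma is applied to a string s that lies in L, so first check membership of each option:
- (A) abab has an a after a b, so it is not of the form a^n b^n and is not in L ✗
- (B) aaabbb = a^3 b^3 has equal counts (3 = 3), so it is in L ✓
- (C) ba has an a after a b, so it is not of the form a^n b^n and is not in L ✗

Only (B) aaabbb is in L, so it is the only candidate that could play the role of s.
(In a complete proof one picks s in terms of the pumping length p so that |s| ≥ p is guaranteed; a fixed string like aaabbb illustrates the shape of such an s.)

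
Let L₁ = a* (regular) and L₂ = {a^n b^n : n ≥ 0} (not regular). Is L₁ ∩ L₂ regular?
Yes — L₁ ∩ L₂ is regular.

A string of a* contains no b's, and the only string of {a^n b^n} with no b's is ε (n = 0). So L₁ ∩ L₂ = {ε}, a finite language, which is regular.

Note that the bare facts "L₁ regular, L₂ non-regular" do not settle the question by themselves: the closure of regular languages under ∪, ∩, complement and difference applies only when BOTH operands are regular. With a non-regular operand the result can come out regular or non-regular depending on the specific languages, so one has to work out L₁ ∩ L₂ for this particular pair, as above.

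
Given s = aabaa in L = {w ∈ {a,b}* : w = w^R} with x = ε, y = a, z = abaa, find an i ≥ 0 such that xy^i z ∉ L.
i = 0

xy⁰z = ε · ε · abaa = abaa; abaa reversed is aaba ≠ abaa, so it is not a palindrome and is not in L.
(Other choices also work, e.g. i = 2, 3; only i = 1 is guaranteed to stay in L since xy¹z = s.)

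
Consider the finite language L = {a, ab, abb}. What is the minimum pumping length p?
p = 4

For a finite language L, the pumping lemma holds vacuously if p > max|s| for s ∈ L.

The longest string in L = {a, ab, abb} has length 3.
If p = 4, then no string s ∈ L has |s| ≥ p, so the condition is vacuously true.

The minimum pumping length is p = 4.

Why no smaller p works: for any p ≤ 3, the longest string s ∈ L has |s| = 3 ≥ p, so it would
have to be pumpable; but pumping up (i = 2, 3, ...) produces ever longer strings, which cannot all lie in the
finite language L. So the pumping property fails for every p ≤ 3.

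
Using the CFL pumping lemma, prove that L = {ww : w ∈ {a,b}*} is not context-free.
Assume for contradiction that L is context-free, and let p ≥ 1 be the pumping length given by the pumping lemma for CFLs.
Choose s = a^p b^p a^p b^p. Then s ∈ L (take w = a^p b^p) and |s| = 4p ≥ p.
By the CFL pumping lemma, s = uvxyz for some u, v, x, y, z with |vxy| ≤ p, |vy| ≥ 1, and uv^i xy^i z ∈ L for every i ≥ 0.

Write s as four blocks A₁ B₁ A₂ B₂ with A₁ = A₂ = a^p and B₁ = B₂ = b^p. Since |vxy| ≤ p, the window vxy lies inside at most two adjacent blocks. Take i = 0 and let t = uxz, so |t| = 4p − |vy| with 1 ≤ |vy| ≤ p. If |t| is odd, t ∉ L immediately, so assume |vy| is even (hence |vy| ≥ 2) and |t|/2 = 2p − |vy|/2, which satisfies p ≤ |t|/2 ≤ 2p − 1.

Case 1 (vxy inside A₁B₁): t = a^(p−j) b^(p−l) a^p b^p with j + l = |vy|. The second half of t has length < 2p, so it is a suffix of the trailing a^p b^p and ends in b; the first half is a^(p−j) b^(p−l) a^((j+l)/2), which ends in a because (j+l)/2 ≥ 1. The halves differ, so t ∉ L.

Case 2 (vxy inside B₁A₂, straddling the middle): t = a^p b^(p−j) a^(p−l) b^p with j + l = |vy|. If t = ww, then w is a prefix of t of length ≥ p, so w begins with a^p; and w is a suffix of t of length ≥ p, so w ends with b^p. That forces |w| ≥ 2p, contradicting |w| = |t|/2 ≤ 2p − 1. So t ∉ L.

Case 3 (vxy inside A₂B₂): t = a^p b^p a^(p−j) b^(p−l) with j + l = |vy|. The first half of t is a prefix of a^p b^p, so it begins with a; the second half is b^((j+l)/2) a^(p−j) b^(p−l), which begins with b. The halves differ, so t ∉ L.

In every case uv⁰xy⁰z = uxz ∉ L.

This contradicts the CFL pumping lemma, which requires uv^i xy^i z ∈ L for all i ≥ 0.
Hence L = {ww : w ∈ {a,b}*} is not context-free. ∎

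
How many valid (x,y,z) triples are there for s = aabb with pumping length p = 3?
6

For s = 'aabb' with pumping length p = 3:

Constraints: |xy| ≤ 3, |y| > 0

Valid decompositions (|xy| ≤ p, |y| ≥ 1):
  • x='', y='a', z='abb'
  • x='a', y='a', z='bb'
  • x='', y='aa', z='bb'
  • x='aa', y='b', z='b'
  • x='a', y='ab', z='b'
  • x='', y='aab', z='b'

Total count: 6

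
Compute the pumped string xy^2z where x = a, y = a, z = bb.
aaabb

Given x = 'a', y = 'a', z = 'bb' and i = 2:

xy^2z = x + y·y·...·y (2 times) + z
       = 'a' + 'a'^2 + 'bb'
       = 'a' + 'aa' + 'bb'
       = 'aaabb'

The pumped string is 'aaabb' with length 5.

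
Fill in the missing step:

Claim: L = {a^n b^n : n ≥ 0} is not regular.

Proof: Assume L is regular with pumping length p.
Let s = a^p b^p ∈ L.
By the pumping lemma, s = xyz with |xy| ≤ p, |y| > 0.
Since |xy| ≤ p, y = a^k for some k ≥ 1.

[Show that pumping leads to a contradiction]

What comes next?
Consider xy²z = a^(p+k) b^p.

Since k ≥ 1, we have p + k > p.
So xy²z has more a's than b's: (p+k) a's vs p b's.
This means xy²z ∉ L because a^n b^n requires equal counts.

This contradicts the pumping lemma which states xy²z ∈ L.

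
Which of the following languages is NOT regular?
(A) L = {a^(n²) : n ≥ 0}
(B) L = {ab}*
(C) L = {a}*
(A) {a^(n²) : n ≥ 0}

(A) L = {a^(n²) : n ≥ 0} is NOT regular.

The pumping lemma can be used to prove this:
After pumping, length is no longer a perfect square

The other languages are regular because they can be recognized by finite automata.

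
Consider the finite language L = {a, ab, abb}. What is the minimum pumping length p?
p = 4

For a finite language L, the pumping lemma holds vacuously if p > max|s| for s ∈ L.

The longest string in L = {a, ab, abb} has length 3.
If p = 4, then no string s ∈ L has |s| ≥ p, so the condition is vacuously true.

The minimum pumping length is p = 4.

Why no smaller p works: for any p ≤ 3, the longest string s ∈ L has |s| = 3 ≥ p, so it would
have to be pumpable; but pumping up (i = 2, 3, ...) produces ever longer strings, which cannot all lie in the
finite language L. So the pumping property fails for every p ≤ 3.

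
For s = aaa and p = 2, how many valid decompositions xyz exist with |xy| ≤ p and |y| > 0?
3

For s = 'aaa' with pumping length p = 2:

Constraints: |xy| ≤ 2, |y| > 0

Valid decompositions (|xy| ≤ p, |y| ≥ 1):
  • x='', y='a', z='aa'
  • x='a', y='a', z='a'
  • x='', y='aa', z='a'

Total count: 3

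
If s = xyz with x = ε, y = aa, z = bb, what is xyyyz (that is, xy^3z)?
aaaaaabb

Given x = '', y = 'aa', z = 'bb' and i = 3:

xy^3z = x + y·y·...·y (3 times) + z
       = '' + 'aa'^3 + 'bb'
       = '' + 'aaaaaa' + 'bb'
       = 'aaaaaabb'

The pumped string is 'aaaaaabb' with length 8.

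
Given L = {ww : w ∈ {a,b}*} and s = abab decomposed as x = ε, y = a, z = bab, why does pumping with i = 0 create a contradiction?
xy⁰z = bab ∉ L

Pumping with i = 0 replaces y = a by y⁰ = ε:
- Original: s = xyz = abab; abab splits into halves ab · ab, which are equal, so it is in L (w = ab)
- Pumped: xy⁰z = ε · ε · bab = bab
- bab has odd length 3, so it cannot be written as ww and is not in L

The pumping lemma would require xy⁰z ∈ L, so this decomposition yields a contradiction.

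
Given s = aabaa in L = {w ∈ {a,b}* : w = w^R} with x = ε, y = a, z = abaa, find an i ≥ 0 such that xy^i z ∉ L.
i = 0

xy⁰z = ε · ε · abaa = abaa; abaa reversed is aaba ≠ abaa, so it is not a palindrome and is not in L.
(Other choices also work, e.g. i = 2, 3; only i = 1 is guaranteed to stay in L since xy¹z = s.)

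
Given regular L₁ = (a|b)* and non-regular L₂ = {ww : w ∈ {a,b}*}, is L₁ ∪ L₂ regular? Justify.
Yes — L₁ ∪ L₂ is regular.

{ww} ⊆ (a|b)*, so L₁ ∪ L₂ = (a|b)*, which is regular.

Note that the bare facts "L₁ regular, L₂ non-regular" do not settle the question by themselves: the closure of regular languages under ∪, ∩, complement and difference applies only when BOTH operands are regular. With a non-regular operand the result can come out regular or non-regular depending on the specific languages, so one has to work out L₁ ∪ L₂ for this particular pair, as above.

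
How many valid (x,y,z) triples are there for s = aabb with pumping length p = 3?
6

For s = 'aabb' with pumping length p = 3:

Constraints: |xy| ≤ 3, |y| > 0

Valid decompositions (|xy| ≤ p, |y| ≥ 1):
  • x='', y='a', z='abb'
  • x='a', y='a', z='bb'
  • x='', y='aa', z='bb'
  • x='aa', y='b', z='b'
  • x='a', y='ab', z='b'
  • x='', y='aab', z='b'

Total count: 6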